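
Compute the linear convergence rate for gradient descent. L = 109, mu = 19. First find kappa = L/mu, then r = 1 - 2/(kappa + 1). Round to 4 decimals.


Step 1: Compute the condition number.
kappa = L/mu = 109/19 = 5.7368
Step 2: Compute the convergence rate.
r = 1 - 2/(kappa + 1) = 1 - 2*mu/(L + mu) = (L - mu)/(L + mu) = 90/128 = 0.7031


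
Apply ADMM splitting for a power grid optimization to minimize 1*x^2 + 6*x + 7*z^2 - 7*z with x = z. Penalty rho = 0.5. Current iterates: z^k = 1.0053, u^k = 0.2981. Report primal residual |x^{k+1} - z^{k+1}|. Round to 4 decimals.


ADMM iteration with rho = 0.5, z^k = 1.0053, u^k = 0.2981
Step 1: x-update.
Minimize 1*x^2 + 6*x + (0.5/2)*(x - 1.0053 + 0.2981)^2
FOC: (2*1 + 0.5)*x = -6 + 0.5*(1.0053 - 0.2981)
x^{k+1} = -2.2586
Step 2: z-update.
Minimize 7*z^2 - 7*z + (0.5/2)*(-2.2586 - z + 0.2981)^2
FOC: (2*7 + 0.5)*z = 7 + 0.5*(-2.2586 + 0.2981)
z^{k+1} = 0.4152
Step 3: u-update.
u^{k+1} = 0.2981 - 2.2586 - 0.4152 = -2.3756
Step 4: Primal residual = |-2.2586 - 0.4152| = 2.6737


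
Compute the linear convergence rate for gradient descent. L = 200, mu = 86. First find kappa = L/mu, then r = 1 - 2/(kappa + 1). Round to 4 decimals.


Step 1: Compute the condition number.
kappa = L/mu = 200/86 = 2.3256
Step 2: Compute the convergence rate.
r = 1 - 2/(kappa + 1) = 1 - 2*mu/(L + mu) = (L - mu)/(L + mu) = 114/286 = 0.3986


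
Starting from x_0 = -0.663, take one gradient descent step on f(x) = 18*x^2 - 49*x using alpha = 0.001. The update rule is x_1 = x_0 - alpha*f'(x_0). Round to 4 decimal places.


We compute the gradient at x_0 and apply the update.
f'(x) = 36*x - 49
f'(-0.663) = 36*-0.663 - 49 = -72.868
x_1 = -0.663 - 0.001*-72.868 = -0.5901


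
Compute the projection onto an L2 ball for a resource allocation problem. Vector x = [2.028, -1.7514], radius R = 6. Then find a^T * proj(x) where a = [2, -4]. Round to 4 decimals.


Step 1: Compute ||x|| (intermediates to 6 decimals).
||x|| = sqrt(2.028^2 + (-1.7514)^2) = 2.679587
Step 2: Project.
Since ||x|| <= R, proj = x (no scaling needed).
proj(x) = [2.028, -1.7514]
Step 3: Dot product.
a^T * proj(x) = 2*2.028 - 4*(-1.7514) = 11.0616


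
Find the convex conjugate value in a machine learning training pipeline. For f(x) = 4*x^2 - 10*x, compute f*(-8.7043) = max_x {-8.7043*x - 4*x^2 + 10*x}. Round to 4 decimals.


f*(y) = sup_x {y*x - a*x^2 - b*x} = sup_x {(y-b)*x - a*x^2}
FOC: (y - b) - 2a*x = 0 => x* = (y - b)/(2a)
x* = (-8.7043 + 10)/(2*4) = 0.162
f*(-8.7043) = (y-b)^2/(4a) = (-8.7043 + 10)^2/(4*4)
= 1.6788/16 = 0.1049


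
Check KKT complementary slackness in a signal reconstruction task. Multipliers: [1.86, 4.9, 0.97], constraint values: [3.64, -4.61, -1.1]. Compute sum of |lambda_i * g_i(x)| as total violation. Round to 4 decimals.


KKT complementary slackness check:
lambda_1 * g_1 = 1.86 * 3.64 = 6.7704
lambda_2 * g_2 = 4.9 * -4.61 = -22.589
lambda_3 * g_3 = 0.97 * -1.1 = -1.067
Total violation = 6.7704 + 22.589 + 1.067 = 30.4264


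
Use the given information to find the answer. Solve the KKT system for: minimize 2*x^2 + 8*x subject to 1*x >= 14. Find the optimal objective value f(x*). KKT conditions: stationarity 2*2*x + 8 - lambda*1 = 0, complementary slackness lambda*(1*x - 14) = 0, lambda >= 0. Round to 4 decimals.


Step 1: Try lambda = 0 (constraint inactive).
x_unc = -8/(2*2) = -2.0
Check: 1*-2.0 = -2.0 < 14 -- violated!
Step 2: Constraint must be active: 1*x = 14
x* = 14/1 = 14.0
lambda = (2*2*14.0 + 8)/1 = 64.0
Step 3: Compute optimal value.
f(x*) = 2*14.0^2 + 8*14.0 = 504.0


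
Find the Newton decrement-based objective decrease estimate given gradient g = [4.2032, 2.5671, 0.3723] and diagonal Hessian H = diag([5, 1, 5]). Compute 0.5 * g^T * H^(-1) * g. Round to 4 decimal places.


Step 1: H is diagonal, so H^(-1) * g = [0.8406, 2.5671, 0.0745].
Step 2: g^T H^(-1) g = sum_i g_i^2 / H_ii
  = (4.2032)^2/5 + (2.5671)^2/1 + (0.3723)^2/5
  = 3.5334 + 6.59 + 0.0277 = 10.1511
Step 3: Objective decrease = 0.5 * g^T H^(-1) g = 5.0756


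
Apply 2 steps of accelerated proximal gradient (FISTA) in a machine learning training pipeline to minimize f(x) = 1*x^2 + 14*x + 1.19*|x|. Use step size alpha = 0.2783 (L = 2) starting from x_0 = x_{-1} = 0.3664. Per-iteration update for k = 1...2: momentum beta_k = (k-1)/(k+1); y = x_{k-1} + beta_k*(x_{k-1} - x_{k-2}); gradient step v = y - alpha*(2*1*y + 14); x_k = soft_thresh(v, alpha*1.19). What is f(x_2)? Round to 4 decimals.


FISTA on f(x) = 1*x^2 + 14*x + 1.19*|x|
L = 2, alpha = 0.2783
Iteration 1: beta = 0.0, y = 0.3664 + 0.0*(0.3664 - 0.3664) = 0.3664
  grad(y) = 14.7328, v = y - alpha*grad = -3.7337
  prox(v) = soft_thresh(-3.7337, 0.3312) = -3.4026
Iteration 2: beta = 0.3333, y = -3.4026 + 0.3333*(-3.4026 - 0.3664) = -4.6589
  grad(y) = 4.6822, v = y - alpha*grad = -5.9619
  prox(v) = soft_thresh(-5.9619, 0.3312) = -5.6308
f(x_2) = 1*(-5.6308)^2 + 14*(-5.6308) + 1.19*|-5.6308| = -40.4246


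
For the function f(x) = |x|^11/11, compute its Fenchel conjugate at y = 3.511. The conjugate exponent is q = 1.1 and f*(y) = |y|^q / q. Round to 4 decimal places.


The conjugate exponent q satisfies 1/p + 1/q = 1.
p = 11, so q = 11/(11 - 1) = 1.1
|y|^q = 3.511^1.1 = 3.9808
f*(3.511) = 3.9808 / 1.1 = 3.6189


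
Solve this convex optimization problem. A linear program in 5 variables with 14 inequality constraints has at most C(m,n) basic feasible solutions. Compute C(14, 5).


Each vertex corresponds to some choice of n active constraints out of m, so the number of vertices is at most C(m, n) = m! / (n!(m-n)!).
m = 14, n = 5
Numerator: 14 * 13 * 12 * 11 * 10
Denominator: 5! = 120
C(14, 5) = 2002


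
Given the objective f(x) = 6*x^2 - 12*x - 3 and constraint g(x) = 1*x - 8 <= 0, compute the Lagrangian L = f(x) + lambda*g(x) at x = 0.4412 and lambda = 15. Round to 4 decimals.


Step 1: Evaluate f(x).
f(0.4412) = 6*0.4412^2 - 12*0.4412 - 3 = -7.1265
Step 2: Evaluate g(x).
g(0.4412) = 1*0.4412 - 8 = -7.5588
Step 3: Compute Lagrangian.
L = -7.1265 + 15*-7.5588 = -120.5085


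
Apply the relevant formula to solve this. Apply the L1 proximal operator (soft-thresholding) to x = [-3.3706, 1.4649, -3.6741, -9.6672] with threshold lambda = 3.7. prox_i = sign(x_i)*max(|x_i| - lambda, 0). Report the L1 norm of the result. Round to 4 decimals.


Soft-thresholding with lambda = 3.7:
prox(-3.3706) = sign(-3.3706)*max(|-3.3706| - 3.7, 0) = 0.0
prox(1.4649) = sign(1.4649)*max(|1.4649| - 3.7, 0) = 0.0
prox(-3.6741) = sign(-3.6741)*max(|-3.6741| - 3.7, 0) = 0.0
prox(-9.6672) = sign(-9.6672)*max(|-9.6672| - 3.7, 0) = -5.9672
prox(x) = [0.0, 0.0, 0.0, -5.9672]
||prox(x)||_1 = 0.0 + 0.0 + 0.0 + 5.9672 = 5.9672


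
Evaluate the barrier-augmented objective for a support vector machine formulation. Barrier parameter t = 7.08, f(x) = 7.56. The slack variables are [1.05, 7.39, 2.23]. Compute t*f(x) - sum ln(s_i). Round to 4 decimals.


Step 1: Compute log-barrier.
ln values: [0.0488, 2.0001, 0.802]
phi = -(0.0488 + 2.0001 + 0.802) = -2.8509
Step 2: Compute augmented objective.
t*f(x) = 7.08*7.56 = 53.5248
Total = 53.5248 - 2.8509 = 50.6739


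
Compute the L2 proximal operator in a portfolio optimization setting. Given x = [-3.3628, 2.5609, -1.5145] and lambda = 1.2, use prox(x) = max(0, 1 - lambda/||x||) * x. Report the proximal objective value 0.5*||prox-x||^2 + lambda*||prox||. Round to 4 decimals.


Step 1: Compute ||x||.
||x|| = 4.49
Step 2: Compute scaling factor.
scale = max(0, 1 - 1.2/4.49) = 0.7327
Step 3: prox(x) = [-2.4641, 1.8765, -1.1097]
||prox(x)|| = 3.29
Step 4: Proximal objective.
0.5*||prox-x||^2 = 0.72
lambda*||prox|| = 3.948
Total = 4.668


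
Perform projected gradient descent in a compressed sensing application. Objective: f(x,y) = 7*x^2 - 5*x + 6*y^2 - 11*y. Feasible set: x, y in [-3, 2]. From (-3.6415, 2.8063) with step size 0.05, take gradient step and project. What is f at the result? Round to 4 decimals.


Step 1: Compute gradient at (-3.6415, 2.8063).
grad_x = 2*7*-3.6415 - 5 = -55.981
grad_y = 2*6*2.8063 - 11 = 22.6756
Step 2: Gradient step.
x_raw = -3.6415 - 0.05*-55.981 = -0.8425
y_raw = 2.8063 - 0.05*22.6756 = 1.6725
Step 3: Project onto [-3, 2].
x_proj = clip(-0.8425) = -0.8425
y_proj = clip(1.6725) = 1.6725
Step 4: Evaluate f.
f(-0.8425, 1.6725) = 7.5665


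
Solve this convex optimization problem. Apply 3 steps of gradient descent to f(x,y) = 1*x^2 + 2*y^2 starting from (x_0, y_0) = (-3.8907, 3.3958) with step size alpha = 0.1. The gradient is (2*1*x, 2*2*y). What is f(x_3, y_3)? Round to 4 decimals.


Gradient descent on f(x,y) = 1*x^2 + 2*y^2.
Starting point: (-3.8907, 3.3958), alpha = 0.1
Step 1: grad_x = 2*1*-3.8907 = -7.7814, grad_y = 2*2*3.3958 = 13.5832
  x_1 = -3.8907 - 0.1*-7.7814 = -3.1126
  y_1 = 3.3958 - 0.1*13.5832 = 2.0375
Step 2: grad_x = 2*1*-3.1126 = -6.2251, grad_y = 2*2*2.0375 = 8.1499
  x_2 = -3.1126 - 0.1*-6.2251 = -2.49
  y_2 = 2.0375 - 0.1*8.1499 = 1.2225
Step 3: grad_x = 2*1*-2.49 = -4.9801, grad_y = 2*2*1.2225 = 4.89
  x_3 = -2.49 - 0.1*-4.9801 = -1.992
  y_3 = 1.2225 - 0.1*4.89 = 0.7335
f(-1.992, 0.7335) = 1*(-1.992)^2 + 2*0.7335^2 = 5.0442


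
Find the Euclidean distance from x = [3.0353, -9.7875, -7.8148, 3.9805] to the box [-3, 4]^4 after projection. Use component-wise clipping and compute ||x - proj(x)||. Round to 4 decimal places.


Project each component onto [-3, 4].
clip(3.0353) = 3.0353, clip(-9.7875) = -3.0, clip(-7.8148) = -3.0, clip(3.9805) = 3.9805
Projection = [3.0353, -3.0, -3.0, 3.9805]
Squared diffs: [0.0, 46.0702, 23.1823, 0.0]
Distance = sqrt(69.2525) = 8.3218


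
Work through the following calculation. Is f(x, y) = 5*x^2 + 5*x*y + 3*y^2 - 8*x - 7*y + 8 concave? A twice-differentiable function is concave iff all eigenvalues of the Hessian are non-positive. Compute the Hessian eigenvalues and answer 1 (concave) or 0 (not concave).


The Hessian of f(x,y) = 5*x^2 + 5*x*y + 3*y^2 - 8*x - 7*y + 8 is:
H = [[10, 5], [5, 6]]
Trace = 10 + 6 = 16
Determinant = 10*6 - (5)^2 = 35
Discriminant = (16)^2 - 4*35 = 116.0
Eigenvalues: lambda_1 = 2.6148, lambda_2 = 13.3852
The function is not concave.

0


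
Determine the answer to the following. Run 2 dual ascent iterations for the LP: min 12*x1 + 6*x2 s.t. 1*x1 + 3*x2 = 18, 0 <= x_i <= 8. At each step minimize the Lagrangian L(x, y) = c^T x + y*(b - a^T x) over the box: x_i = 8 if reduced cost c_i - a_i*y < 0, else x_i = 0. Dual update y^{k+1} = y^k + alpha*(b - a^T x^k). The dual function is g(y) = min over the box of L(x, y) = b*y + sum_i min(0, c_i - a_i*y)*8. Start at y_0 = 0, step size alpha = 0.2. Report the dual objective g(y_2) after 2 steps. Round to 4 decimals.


Dual ascent for LP: min 12*x1 + 6*x2, 1*x1 + 3*x2 = 18, 0 <= x_i <= 8
Step 1: y^k = 0.0, reduced costs: (12.0, 6.0)
  x^k = (0.0, 0.0), subgradient = b - a^T x = 18.0
  y^{k+1} = 0.0 + 0.2*18.0 = 3.6
Step 2: y^k = 3.6, reduced costs: (8.4, -4.8)
  x^k = (0.0, 8.0), subgradient = b - a^T x = -6.0
  y^{k+1} = 3.6 + 0.2*-6.0 = 2.4
Dual objective at y_2 = 2.4: reduced costs (9.6, -1.2), box minimizer x = (0.0, 8.0)
g(y_2) = b*y + (c1 - a1*y)*x1 + (c2 - a2*y)*x2 = 18*2.4 + 9.6*0.0 + (-1.2)*8.0 = 43.2 + 0.0 - 9.6 = 33.6


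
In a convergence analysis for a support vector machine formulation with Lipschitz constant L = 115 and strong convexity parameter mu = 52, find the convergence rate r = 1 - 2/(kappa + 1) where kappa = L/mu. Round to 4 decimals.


Step 1: Compute the condition number.
kappa = L/mu = 115/52 = 2.2115
Step 2: Compute the convergence rate.
r = 1 - 2/(kappa + 1) = 1 - 2*mu/(L + mu) = (L - mu)/(L + mu) = 63/167 = 0.3772


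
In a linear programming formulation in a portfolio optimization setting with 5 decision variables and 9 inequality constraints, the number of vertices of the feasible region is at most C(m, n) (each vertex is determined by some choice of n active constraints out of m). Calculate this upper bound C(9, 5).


Each vertex corresponds to some choice of n active constraints out of m, so the number of vertices is at most C(m, n) = m! / (n!(m-n)!).
m = 9, n = 5
Numerator: 9 * 8 * 7 * 6 * 5
Denominator: 5! = 120
C(9, 5) = 126


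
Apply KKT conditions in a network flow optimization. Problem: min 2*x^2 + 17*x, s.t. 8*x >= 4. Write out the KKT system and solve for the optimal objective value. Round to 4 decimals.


Step 1: Try lambda = 0 (constraint inactive).
x_unc = -17/(2*2) = -4.25
Check: 8*-4.25 = -34.0 < 4 -- violated!
Step 2: Constraint must be active: 8*x = 4
x* = 4/8 = 0.5
lambda = (2*2*0.5 + 17)/8 = 2.375
Step 3: Compute optimal value.
f(x*) = 2*0.5^2 + 17*0.5 = 9.0


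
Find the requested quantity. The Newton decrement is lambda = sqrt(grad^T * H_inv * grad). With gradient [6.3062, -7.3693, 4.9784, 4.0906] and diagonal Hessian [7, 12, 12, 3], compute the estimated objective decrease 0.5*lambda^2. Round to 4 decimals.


Step 1: H is diagonal, so H^(-1) * g = [0.9009, -0.6141, 0.4149, 1.3635].
Step 2: g^T H^(-1) g = sum_i g_i^2 / H_ii
  = (6.3062)^2/7 + (-7.3693)^2/12 + (4.9784)^2/12 + (4.0906)^2/3
  = 5.6812 + 4.5255 + 2.0654 + 5.5777 = 17.8498
Step 3: Objective decrease = 0.5 * g^T H^(-1) g = 8.9249


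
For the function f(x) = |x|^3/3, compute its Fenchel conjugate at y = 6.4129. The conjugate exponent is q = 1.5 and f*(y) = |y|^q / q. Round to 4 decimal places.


The conjugate exponent q satisfies 1/p + 1/q = 1.
p = 3, so q = 3/(3 - 1) = 1.5
|y|^q = 6.4129^1.5 = 16.2398
f*(6.4129) = 16.2398 / 1.5 = 10.8266


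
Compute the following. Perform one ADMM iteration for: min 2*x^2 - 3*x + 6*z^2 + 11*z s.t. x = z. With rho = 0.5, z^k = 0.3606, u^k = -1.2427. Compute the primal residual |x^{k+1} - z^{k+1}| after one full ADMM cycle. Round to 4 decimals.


ADMM iteration with rho = 0.5, z^k = 0.3606, u^k = -1.2427
Step 1: x-update.
Minimize 2*x^2 - 3*x + (0.5/2)*(x - 0.3606 - 1.2427)^2
FOC: (2*2 + 0.5)*x = 3 + 0.5*(0.3606 + 1.2427)
x^{k+1} = 0.8448
Step 2: z-update.
Minimize 6*z^2 + 11*z + (0.5/2)*(0.8448 - z - 1.2427)^2
FOC: (2*6 + 0.5)*z = -11 + 0.5*(0.8448 - 1.2427)
z^{k+1} = -0.8959
Step 3: u-update.
u^{k+1} = -1.2427 + 0.8448 + 0.8959 = 0.498
Step 4: Primal residual = |0.8448 + 0.8959| = 1.7407


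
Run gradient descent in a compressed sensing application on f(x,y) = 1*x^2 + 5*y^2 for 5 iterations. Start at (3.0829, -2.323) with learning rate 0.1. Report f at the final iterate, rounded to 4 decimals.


Gradient descent on f(x,y) = 1*x^2 + 5*y^2.
Starting point: (3.0829, -2.323), alpha = 0.1
Step 1: grad_x = 2*1*3.0829 = 6.1658, grad_y = 2*5*-2.323 = -23.23
  x_1 = 3.0829 - 0.1*6.1658 = 2.4663
  y_1 = -2.323 - 0.1*-23.23 = 0.0
Step 2: grad_x = 2*1*2.4663 = 4.9326, grad_y = 2*5*0.0 = 0.0
  x_2 = 2.4663 - 0.1*4.9326 = 1.9731
  y_2 = 0.0 - 0.1*0.0 = 0.0
Step 3: grad_x = 2*1*1.9731 = 3.9461, grad_y = 2*5*0.0 = 0.0
  x_3 = 1.9731 - 0.1*3.9461 = 1.5784
  y_3 = 0.0 - 0.1*0.0 = 0.0
Step 4: grad_x = 2*1*1.5784 = 3.1569, grad_y = 2*5*0.0 = 0.0
  x_4 = 1.5784 - 0.1*3.1569 = 1.2628
  y_4 = 0.0 - 0.1*0.0 = 0.0
Step 5: grad_x = 2*1*1.2628 = 2.5255, grad_y = 2*5*0.0 = 0.0
  x_5 = 1.2628 - 0.1*2.5255 = 1.0102
  y_5 = 0.0 - 0.1*0.0 = 0.0
f(1.0102, 0.0) = 1*1.0102^2 + 5*0.0^2 = 1.0205


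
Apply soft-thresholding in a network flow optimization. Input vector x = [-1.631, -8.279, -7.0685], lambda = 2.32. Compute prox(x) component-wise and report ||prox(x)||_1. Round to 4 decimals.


Soft-thresholding with lambda = 2.32:
prox(-1.631) = sign(-1.631)*max(|-1.631| - 2.32, 0) = 0.0
prox(-8.279) = sign(-8.279)*max(|-8.279| - 2.32, 0) = -5.959
prox(-7.0685) = sign(-7.0685)*max(|-7.0685| - 2.32, 0) = -4.7485
prox(x) = [0.0, -5.959, -4.7485]
||prox(x)||_1 = 0.0 + 5.959 + 4.7485 = 10.7075


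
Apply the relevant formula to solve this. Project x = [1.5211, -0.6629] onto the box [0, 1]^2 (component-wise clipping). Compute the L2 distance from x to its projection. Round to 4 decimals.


Project each component onto [0, 1].
clip(1.5211) = 1.0, clip(-0.6629) = 0.0
Projection = [1.0, 0.0]
Squared diffs: [0.2715, 0.4394]
Distance = sqrt(0.7109) = 0.8432


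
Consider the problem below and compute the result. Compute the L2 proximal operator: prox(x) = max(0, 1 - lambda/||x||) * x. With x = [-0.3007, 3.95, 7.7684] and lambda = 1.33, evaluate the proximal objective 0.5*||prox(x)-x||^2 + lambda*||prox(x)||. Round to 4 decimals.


Step 1: Compute ||x||.
||x|| = 8.7201
Step 2: Compute scaling factor.
scale = max(0, 1 - 1.33/8.7201) = 0.8475
Step 3: prox(x) = [-0.2548, 3.3475, 6.5836]
||prox(x)|| = 7.3901
Step 4: Proximal objective.
0.5*||prox-x||^2 = 0.8845
lambda*||prox|| = 9.8288
Total = 10.7133


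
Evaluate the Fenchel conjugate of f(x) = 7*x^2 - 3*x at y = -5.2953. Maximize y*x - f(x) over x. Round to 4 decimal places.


f*(y) = sup_x {y*x - a*x^2 - b*x} = sup_x {(y-b)*x - a*x^2}
FOC: (y - b) - 2a*x = 0 => x* = (y - b)/(2a)
x* = (-5.2953 + 3)/(2*7) = -0.164
f*(-5.2953) = (y-b)^2/(4a) = (-5.2953 + 3)^2/(4*7)
= 5.2684/28 = 0.1882


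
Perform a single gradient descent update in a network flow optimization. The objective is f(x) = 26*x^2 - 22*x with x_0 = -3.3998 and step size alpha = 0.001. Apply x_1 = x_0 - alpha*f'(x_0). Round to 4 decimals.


We compute the gradient at x_0 and apply the update.
f'(x) = 52*x - 22
f'(-3.3998) = 52*-3.3998 - 22 = -198.7896
x_1 = -3.3998 - 0.001*-198.7896 = -3.201


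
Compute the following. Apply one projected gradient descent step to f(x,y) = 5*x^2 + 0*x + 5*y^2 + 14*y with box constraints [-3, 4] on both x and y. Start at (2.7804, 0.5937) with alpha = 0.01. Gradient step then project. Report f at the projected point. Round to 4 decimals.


Step 1: Compute gradient at (2.7804, 0.5937).
grad_x = 2*5*2.7804 + 0 = 27.804
grad_y = 2*5*0.5937 + 14 = 19.937
Step 2: Gradient step.
x_raw = 2.7804 - 0.01*27.804 = 2.5024
y_raw = 0.5937 - 0.01*19.937 = 0.3943
Step 3: Project onto [-3, 4].
x_proj = clip(2.5024) = 2.5024
y_proj = clip(0.3943) = 0.3943
Step 4: Evaluate f.
f(2.5024, 0.3943) = 37.6071


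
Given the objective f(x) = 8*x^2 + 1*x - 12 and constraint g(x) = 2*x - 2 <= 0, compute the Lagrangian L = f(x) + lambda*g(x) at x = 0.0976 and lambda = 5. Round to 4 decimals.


Step 1: Evaluate f(x).
f(0.0976) = 8*0.0976^2 + 1*0.0976 - 12 = -11.8262
Step 2: Evaluate g(x).
g(0.0976) = 2*0.0976 - 2 = -1.8048
Step 3: Compute Lagrangian.
L = -11.8262 + 5*-1.8048 = -20.8502


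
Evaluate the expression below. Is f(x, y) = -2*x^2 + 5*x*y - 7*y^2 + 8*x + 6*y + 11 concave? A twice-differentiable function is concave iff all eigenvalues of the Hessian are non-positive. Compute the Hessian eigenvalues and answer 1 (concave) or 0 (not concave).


The Hessian of f(x,y) = -2*x^2 + 5*x*y - 7*y^2 + 8*x + 6*y + 11 is:
H = [[-4, 5], [5, -14]]
Trace = -4 - 14 = -18
Determinant = -4*-14 - (5)^2 = 31
Discriminant = (-18)^2 - 4*31 = 200.0
Eigenvalues: lambda_1 = -16.0711, lambda_2 = -1.9289
The function is concave.

1


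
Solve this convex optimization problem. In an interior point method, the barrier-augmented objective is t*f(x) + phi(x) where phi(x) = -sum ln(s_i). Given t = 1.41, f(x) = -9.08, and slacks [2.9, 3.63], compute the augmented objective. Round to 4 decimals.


Step 1: Compute log-barrier.
ln values: [1.0647, 1.2892]
phi = -(1.0647 + 1.2892) = -2.3539
Step 2: Compute augmented objective.
t*f(x) = 1.41*-9.08 = -12.8028
Total = -12.8028 - 2.3539 = -15.1567


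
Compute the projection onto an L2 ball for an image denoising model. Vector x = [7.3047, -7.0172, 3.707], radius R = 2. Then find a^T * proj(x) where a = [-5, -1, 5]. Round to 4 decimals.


Step 1: Compute ||x|| (intermediates to 6 decimals).
||x|| = sqrt(7.3047^2 + (-7.0172)^2 + 3.707^2) = 10.786176
Step 2: Project.
Since ||x|| > R, scale = R/||x|| = 2/10.786176 = 0.185423, proj(x) = scale * x
proj(x) = [1.354459, -1.30115, 0.687363]
Step 3: Dot product.
a^T * proj(x) = -5*1.354459 - 1*(-1.30115) + 5*0.687363 = -2.0343


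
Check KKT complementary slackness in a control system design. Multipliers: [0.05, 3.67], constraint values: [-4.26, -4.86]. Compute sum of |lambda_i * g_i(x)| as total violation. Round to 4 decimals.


KKT complementary slackness check:
lambda_1 * g_1 = 0.05 * -4.26 = -0.213
lambda_2 * g_2 = 3.67 * -4.86 = -17.8362
Total violation = 0.213 + 17.8362 = 18.0492


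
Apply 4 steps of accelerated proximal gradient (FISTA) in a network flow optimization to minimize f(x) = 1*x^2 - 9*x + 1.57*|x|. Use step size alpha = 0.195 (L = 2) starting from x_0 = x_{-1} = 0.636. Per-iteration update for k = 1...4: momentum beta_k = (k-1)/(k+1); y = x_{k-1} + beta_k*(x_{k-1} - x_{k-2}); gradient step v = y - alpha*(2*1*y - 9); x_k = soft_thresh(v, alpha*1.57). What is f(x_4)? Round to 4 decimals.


FISTA on f(x) = 1*x^2 - 9*x + 1.57*|x|
L = 2, alpha = 0.195
Iteration 1: beta = 0.0, y = 0.636 + 0.0*(0.636 - 0.636) = 0.636
  grad(y) = -7.728, v = y - alpha*grad = 2.143
  prox(v) = soft_thresh(2.143, 0.3062) = 1.8368
Iteration 2: beta = 0.3333, y = 1.8368 + 0.3333*(1.8368 - 0.636) = 2.2371
  grad(y) = -4.5258, v = y - alpha*grad = 3.1196
  prox(v) = soft_thresh(3.1196, 0.3062) = 2.8135
Iteration 3: beta = 0.5, y = 2.8135 + 0.5*(2.8135 - 1.8368) = 3.3018
  grad(y) = -2.3964, v = y - alpha*grad = 3.7691
  prox(v) = soft_thresh(3.7691, 0.3062) = 3.4629
Iteration 4: beta = 0.6, y = 3.4629 + 0.6*(3.4629 - 2.8135) = 3.8526
  grad(y) = -1.2947, v = y - alpha*grad = 4.1051
  prox(v) = soft_thresh(4.1051, 0.3062) = 3.799
f(x_4) = 1*3.799^2 - 9*3.799 + 1.57*|3.799| = -13.7942


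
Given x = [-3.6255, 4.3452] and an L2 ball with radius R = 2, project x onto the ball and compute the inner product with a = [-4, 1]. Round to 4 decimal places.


Step 1: Compute ||x|| (intermediates to 6 decimals).
||x|| = sqrt((-3.6255)^2 + 4.3452^2) = 5.659065
Step 2: Project.
Since ||x|| > R, scale = R/||x|| = 2/5.659065 = 0.353415, proj(x) = scale * x
proj(x) = [-1.281306, 1.535659]
Step 3: Dot product.
a^T * proj(x) = -4*(-1.281306) + 1*1.535659 = 6.6609


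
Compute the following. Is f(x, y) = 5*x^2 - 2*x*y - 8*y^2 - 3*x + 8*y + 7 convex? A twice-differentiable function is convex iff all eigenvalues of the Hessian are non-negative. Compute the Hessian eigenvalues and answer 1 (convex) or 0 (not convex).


The Hessian of f(x,y) = 5*x^2 - 2*x*y - 8*y^2 - 3*x + 8*y + 7 is:
H = [[10, -2], [-2, -16]]
Trace = 10 - 16 = -6
Determinant = 10*-16 - (-2)^2 = -164
Discriminant = (-6)^2 - 4*-164 = 692.0
Eigenvalues: lambda_1 = -16.1529, lambda_2 = 10.1529
The function is not convex.

0


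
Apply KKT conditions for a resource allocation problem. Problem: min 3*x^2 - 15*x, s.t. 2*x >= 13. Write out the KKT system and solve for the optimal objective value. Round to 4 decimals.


Step 1: Try lambda = 0 (constraint inactive).
x_unc = 15/(2*3) = 2.5
Check: 2*2.5 = 5.0 < 13 -- violated!
Step 2: Constraint must be active: 2*x = 13
x* = 13/2 = 6.5
lambda = (2*3*6.5 - 15)/2 = 12.0
Step 3: Compute optimal value.
f(x*) = 3*6.5^2 - 15*6.5 = 29.25


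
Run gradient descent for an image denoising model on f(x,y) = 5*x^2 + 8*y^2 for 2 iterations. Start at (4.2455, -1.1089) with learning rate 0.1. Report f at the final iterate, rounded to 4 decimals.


Gradient descent on f(x,y) = 5*x^2 + 8*y^2.
Starting point: (4.2455, -1.1089), alpha = 0.1
Step 1: grad_x = 2*5*4.2455 = 42.455, grad_y = 2*8*-1.1089 = -17.7424
  x_1 = 4.2455 - 0.1*42.455 = 0.0
  y_1 = -1.1089 - 0.1*-17.7424 = 0.6653
Step 2: grad_x = 2*5*0.0 = 0.0, grad_y = 2*8*0.6653 = 10.6454
  x_2 = 0.0 - 0.1*0.0 = 0.0
  y_2 = 0.6653 - 0.1*10.6454 = -0.3992
f(0.0, -0.3992) = 5*0.0^2 + 8*(-0.3992)^2 = 1.2749


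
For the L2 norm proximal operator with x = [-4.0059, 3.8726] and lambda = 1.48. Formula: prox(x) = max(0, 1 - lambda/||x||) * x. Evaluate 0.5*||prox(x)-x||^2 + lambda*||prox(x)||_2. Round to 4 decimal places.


Step 1: Compute ||x||.
||x|| = 5.5717
Step 2: Compute scaling factor.
scale = max(0, 1 - 1.48/5.5717) = 0.7344
Step 3: prox(x) = [-2.9418, 2.8439]
||prox(x)|| = 4.0917
Step 4: Proximal objective.
0.5*||prox-x||^2 = 1.0952
lambda*||prox|| = 6.0557
Total = 7.151


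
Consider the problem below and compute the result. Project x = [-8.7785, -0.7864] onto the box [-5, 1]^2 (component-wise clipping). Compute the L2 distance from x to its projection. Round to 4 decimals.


Project each component onto [-5, 1].
clip(-8.7785) = -5.0, clip(-0.7864) = -0.7864
Projection = [-5.0, -0.7864]
Squared diffs: [14.2771, 0.0]
Distance = sqrt(14.2771) = 3.7785


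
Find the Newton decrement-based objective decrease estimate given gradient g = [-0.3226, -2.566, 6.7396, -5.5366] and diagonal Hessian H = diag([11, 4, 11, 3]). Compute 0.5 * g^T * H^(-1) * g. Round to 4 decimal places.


Step 1: H is diagonal, so H^(-1) * g = [-0.0293, -0.6415, 0.6127, -1.8455].
Step 2: g^T H^(-1) g = sum_i g_i^2 / H_ii
  = (-0.3226)^2/11 + (-2.566)^2/4 + (6.7396)^2/11 + (-5.5366)^2/3
  = 0.0095 + 1.6461 + 4.1293 + 10.218 = 16.0028
Step 3: Objective decrease = 0.5 * g^T H^(-1) g = 8.0014


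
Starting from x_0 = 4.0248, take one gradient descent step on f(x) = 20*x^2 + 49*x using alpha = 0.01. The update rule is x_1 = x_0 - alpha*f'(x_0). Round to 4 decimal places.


We compute the gradient at x_0 and apply the update.
f'(x) = 40*x + 49
f'(4.0248) = 40*4.0248 + 49 = 209.992
x_1 = 4.0248 - 0.01*209.992 = 1.9249


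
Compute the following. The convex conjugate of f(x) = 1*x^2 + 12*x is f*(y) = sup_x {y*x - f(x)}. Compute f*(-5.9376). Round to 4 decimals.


f*(y) = sup_x {y*x - a*x^2 - b*x} = sup_x {(y-b)*x - a*x^2}
FOC: (y - b) - 2a*x = 0 => x* = (y - b)/(2a)
x* = (-5.9376 - 12)/(2*1) = -8.9688
f*(-5.9376) = (y-b)^2/(4a) = (-5.9376 - 12)^2/(4*1)
= 321.7575/4 = 80.4394


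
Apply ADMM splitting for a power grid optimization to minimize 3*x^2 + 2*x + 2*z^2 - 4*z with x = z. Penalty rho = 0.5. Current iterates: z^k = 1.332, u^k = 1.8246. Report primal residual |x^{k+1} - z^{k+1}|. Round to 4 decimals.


ADMM iteration with rho = 0.5, z^k = 1.332, u^k = 1.8246
Step 1: x-update.
Minimize 3*x^2 + 2*x + (0.5/2)*(x - 1.332 + 1.8246)^2
FOC: (2*3 + 0.5)*x = -2 + 0.5*(1.332 - 1.8246)
x^{k+1} = -0.3456
Step 2: z-update.
Minimize 2*z^2 - 4*z + (0.5/2)*(-0.3456 - z + 1.8246)^2
FOC: (2*2 + 0.5)*z = 4 + 0.5*(-0.3456 + 1.8246)
z^{k+1} = 1.0532
Step 3: u-update.
u^{k+1} = 1.8246 - 0.3456 - 1.0532 = 0.4258
Step 4: Primal residual = |-0.3456 - 1.0532| = 1.3988


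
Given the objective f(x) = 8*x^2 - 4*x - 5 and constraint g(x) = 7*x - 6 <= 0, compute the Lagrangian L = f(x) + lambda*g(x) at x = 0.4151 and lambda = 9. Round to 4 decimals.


Step 1: Evaluate f(x).
f(0.4151) = 8*0.4151^2 - 4*0.4151 - 5 = -5.2819
Step 2: Evaluate g(x).
g(0.4151) = 7*0.4151 - 6 = -3.0943
Step 3: Compute Lagrangian.
L = -5.2819 + 9*-3.0943 = -33.1306


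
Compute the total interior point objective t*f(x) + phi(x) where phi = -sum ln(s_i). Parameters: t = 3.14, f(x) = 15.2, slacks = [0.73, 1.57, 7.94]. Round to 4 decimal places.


Step 1: Compute log-barrier.
ln values: [-0.3147, 0.4511, 2.0719]
phi = -(-0.3147 + 0.4511 + 2.0719) = -2.2083
Step 2: Compute augmented objective.
t*f(x) = 3.14*15.2 = 47.728
Total = 47.728 - 2.2083 = 45.5197


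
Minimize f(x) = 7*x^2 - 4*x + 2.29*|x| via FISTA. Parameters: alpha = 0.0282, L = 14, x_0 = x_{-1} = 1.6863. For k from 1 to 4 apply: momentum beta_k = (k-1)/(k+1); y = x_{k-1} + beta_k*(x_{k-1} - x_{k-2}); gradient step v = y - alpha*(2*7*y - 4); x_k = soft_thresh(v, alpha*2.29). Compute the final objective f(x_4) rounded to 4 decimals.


FISTA on f(x) = 7*x^2 - 4*x + 2.29*|x|
L = 14, alpha = 0.0282
Iteration 1: beta = 0.0, y = 1.6863 + 0.0*(1.6863 - 1.6863) = 1.6863
  grad(y) = 19.6082, v = y - alpha*grad = 1.1333
  prox(v) = soft_thresh(1.1333, 0.0646) = 1.0688
Iteration 2: beta = 0.3333, y = 1.0688 + 0.3333*(1.0688 - 1.6863) = 0.8629
  grad(y) = 8.081, v = y - alpha*grad = 0.635
  prox(v) = soft_thresh(0.635, 0.0646) = 0.5705
Iteration 3: beta = 0.5, y = 0.5705 + 0.5*(0.5705 - 1.0688) = 0.3213
  grad(y) = 0.4984, v = y - alpha*grad = 0.3073
  prox(v) = soft_thresh(0.3073, 0.0646) = 0.2427
Iteration 4: beta = 0.6, y = 0.2427 + 0.6*(0.2427 - 0.5705) = 0.046
  grad(y) = -3.3559, v = y - alpha*grad = 0.1406
  prox(v) = soft_thresh(0.1406, 0.0646) = 0.0761
f(x_4) = 7*0.0761^2 - 4*0.0761 + 2.29*|0.0761| = -0.0896


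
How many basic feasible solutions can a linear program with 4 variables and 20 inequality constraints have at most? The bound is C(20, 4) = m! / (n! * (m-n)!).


Each vertex corresponds to some choice of n active constraints out of m, so the number of vertices is at most C(m, n) = m! / (n!(m-n)!).
m = 20, n = 4
Numerator: 20 * 19 * 18 * 17
Denominator: 4! = 24
C(20, 4) = 4845


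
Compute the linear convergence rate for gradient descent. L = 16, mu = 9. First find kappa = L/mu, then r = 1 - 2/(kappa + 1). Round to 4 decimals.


Step 1: Compute the condition number.
kappa = L/mu = 16/9 = 1.7778
Step 2: Compute the convergence rate.
r = 1 - 2/(kappa + 1) = 1 - 2*mu/(L + mu) = (L - mu)/(L + mu) = 7/25 = 0.28


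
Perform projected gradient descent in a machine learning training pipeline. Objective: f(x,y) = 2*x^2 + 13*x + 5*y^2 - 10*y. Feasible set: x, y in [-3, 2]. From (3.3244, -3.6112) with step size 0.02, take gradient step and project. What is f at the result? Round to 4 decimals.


Step 1: Compute gradient at (3.3244, -3.6112).
grad_x = 2*2*3.3244 + 13 = 26.2976
grad_y = 2*5*-3.6112 - 10 = -46.112
Step 2: Gradient step.
x_raw = 3.3244 - 0.02*26.2976 = 2.7984
y_raw = -3.6112 - 0.02*-46.112 = -2.689
Step 3: Project onto [-3, 2].
x_proj = clip(2.7984) = 2.0
y_proj = clip(-2.689) = -2.689
Step 4: Evaluate f.
f(2.0, -2.689) = 97.0421


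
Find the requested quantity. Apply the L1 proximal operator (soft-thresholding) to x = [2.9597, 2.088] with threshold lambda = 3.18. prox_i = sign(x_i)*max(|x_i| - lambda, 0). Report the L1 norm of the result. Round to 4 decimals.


Soft-thresholding with lambda = 3.18:
prox(2.9597) = sign(2.9597)*max(|2.9597| - 3.18, 0) = 0.0
prox(2.088) = sign(2.088)*max(|2.088| - 3.18, 0) = 0.0
prox(x) = [0.0, 0.0]
||prox(x)||_1 = 0.0 + 0.0 = 0.0


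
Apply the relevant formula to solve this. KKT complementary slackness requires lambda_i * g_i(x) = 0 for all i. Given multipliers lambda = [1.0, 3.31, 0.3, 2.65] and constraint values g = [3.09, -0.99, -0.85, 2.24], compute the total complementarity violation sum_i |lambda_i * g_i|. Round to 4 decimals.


KKT complementary slackness check:
lambda_1 * g_1 = 1.0 * 3.09 = 3.09
lambda_2 * g_2 = 3.31 * -0.99 = -3.2769
lambda_3 * g_3 = 0.3 * -0.85 = -0.255
lambda_4 * g_4 = 2.65 * 2.24 = 5.936
Total violation = 3.09 + 3.2769 + 0.255 + 5.936 = 12.5579


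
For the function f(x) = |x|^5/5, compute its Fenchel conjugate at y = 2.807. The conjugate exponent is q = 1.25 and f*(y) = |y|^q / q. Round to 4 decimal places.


The conjugate exponent q satisfies 1/p + 1/q = 1.
p = 5, so q = 5/(5 - 1) = 1.25
|y|^q = 2.807^1.25 = 3.6333
f*(2.807) = 3.6333 / 1.25 = 2.9067


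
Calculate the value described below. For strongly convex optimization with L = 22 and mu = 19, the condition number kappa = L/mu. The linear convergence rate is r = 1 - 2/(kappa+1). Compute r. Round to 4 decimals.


Step 1: Compute the condition number.
kappa = L/mu = 22/19 = 1.1579
Step 2: Compute the convergence rate.
r = 1 - 2/(kappa + 1) = 1 - 2*mu/(L + mu) = (L - mu)/(L + mu) = 3/41 = 0.0732


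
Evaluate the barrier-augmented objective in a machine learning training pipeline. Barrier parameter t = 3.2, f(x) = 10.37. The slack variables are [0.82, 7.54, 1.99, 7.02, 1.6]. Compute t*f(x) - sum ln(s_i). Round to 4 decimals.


Step 1: Compute log-barrier.
ln values: [-0.1985, 2.0202, 0.6881, 1.9488, 0.47]
phi = -(-0.1985 + 2.0202 + 0.6881 + 1.9488 + 0.47) = -4.9287
Step 2: Compute augmented objective.
t*f(x) = 3.2*10.37 = 33.184
Total = 33.184 - 4.9287 = 28.2553


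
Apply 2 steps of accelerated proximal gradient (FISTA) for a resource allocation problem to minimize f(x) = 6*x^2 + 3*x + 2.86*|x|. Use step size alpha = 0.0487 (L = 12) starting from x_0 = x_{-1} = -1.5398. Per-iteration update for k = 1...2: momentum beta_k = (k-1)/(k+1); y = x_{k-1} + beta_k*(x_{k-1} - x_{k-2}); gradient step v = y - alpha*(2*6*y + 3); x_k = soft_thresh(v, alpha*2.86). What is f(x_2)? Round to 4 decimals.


FISTA on f(x) = 6*x^2 + 3*x + 2.86*|x|
L = 12, alpha = 0.0487
Iteration 1: beta = 0.0, y = -1.5398 + 0.0*(-1.5398 + 1.5398) = -1.5398
  grad(y) = -15.4776, v = y - alpha*grad = -0.786
  prox(v) = soft_thresh(-0.786, 0.1393) = -0.6468
Iteration 2: beta = 0.3333, y = -0.6468 + 0.3333*(-0.6468 + 1.5398) = -0.3491
  grad(y) = -1.1889, v = y - alpha*grad = -0.2912
  prox(v) = soft_thresh(-0.2912, 0.1393) = -0.1519
f(x_2) = 6*(-0.1519)^2 + 3*(-0.1519) + 2.86*|-0.1519| = 0.1172


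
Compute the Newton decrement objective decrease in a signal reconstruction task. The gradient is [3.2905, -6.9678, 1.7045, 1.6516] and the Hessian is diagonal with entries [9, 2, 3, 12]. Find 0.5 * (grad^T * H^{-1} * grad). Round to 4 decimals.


Step 1: H is diagonal, so H^(-1) * g = [0.3656, -3.4839, 0.5682, 0.1376].
Step 2: g^T H^(-1) g = sum_i g_i^2 / H_ii
  = (3.2905)^2/9 + (-6.9678)^2/2 + (1.7045)^2/3 + (1.6516)^2/12
  = 1.203 + 24.2751 + 0.9684 + 0.2273 = 26.6739
Step 3: Objective decrease = 0.5 * g^T H^(-1) g = 13.337


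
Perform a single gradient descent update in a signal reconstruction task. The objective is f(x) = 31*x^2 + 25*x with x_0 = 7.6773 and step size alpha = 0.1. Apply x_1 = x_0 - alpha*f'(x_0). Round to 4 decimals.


We compute the gradient at x_0 and apply the update.
f'(x) = 62*x + 25
f'(7.6773) = 62*7.6773 + 25 = 500.9926
x_1 = 7.6773 - 0.1*500.9926 = -42.422


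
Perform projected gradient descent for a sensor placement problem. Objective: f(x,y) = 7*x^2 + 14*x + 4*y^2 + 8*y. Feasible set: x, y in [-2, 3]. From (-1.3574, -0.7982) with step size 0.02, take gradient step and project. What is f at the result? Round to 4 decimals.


Step 1: Compute gradient at (-1.3574, -0.7982).
grad_x = 2*7*-1.3574 + 14 = -5.0036
grad_y = 2*4*-0.7982 + 8 = 1.6144
Step 2: Gradient step.
x_raw = -1.3574 - 0.02*-5.0036 = -1.2573
y_raw = -0.7982 - 0.02*1.6144 = -0.8305
Step 3: Project onto [-2, 3].
x_proj = clip(-1.2573) = -1.2573
y_proj = clip(-0.8305) = -0.8305
Step 4: Evaluate f.
f(-1.2573, -0.8305) = -10.4215


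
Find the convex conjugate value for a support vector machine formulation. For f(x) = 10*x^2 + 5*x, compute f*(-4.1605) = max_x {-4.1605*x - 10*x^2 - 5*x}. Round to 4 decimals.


f*(y) = sup_x {y*x - a*x^2 - b*x} = sup_x {(y-b)*x - a*x^2}
FOC: (y - b) - 2a*x = 0 => x* = (y - b)/(2a)
x* = (-4.1605 - 5)/(2*10) = -0.458
f*(-4.1605) = (y-b)^2/(4a) = (-4.1605 - 5)^2/(4*10)
= 83.9148/40 = 2.0979


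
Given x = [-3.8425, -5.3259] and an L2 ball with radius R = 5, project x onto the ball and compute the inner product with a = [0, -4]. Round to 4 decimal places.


Step 1: Compute ||x|| (intermediates to 6 decimals).
||x|| = sqrt((-3.8425)^2 + (-5.3259)^2) = 6.567345
Step 2: Project.
Since ||x|| > R, scale = R/||x|| = 5/6.567345 = 0.761343, proj(x) = scale * x
proj(x) = [-2.92546, -4.054837]
Step 3: Dot product.
a^T * proj(x) = 0*(-2.92546) - 4*(-4.054837) = 16.2193


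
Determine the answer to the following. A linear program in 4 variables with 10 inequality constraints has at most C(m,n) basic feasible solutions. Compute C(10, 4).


Each vertex corresponds to some choice of n active constraints out of m, so the number of vertices is at most C(m, n) = m! / (n!(m-n)!).
m = 10, n = 4
Numerator: 10 * 9 * 8 * 7
Denominator: 4! = 24
C(10, 4) = 210


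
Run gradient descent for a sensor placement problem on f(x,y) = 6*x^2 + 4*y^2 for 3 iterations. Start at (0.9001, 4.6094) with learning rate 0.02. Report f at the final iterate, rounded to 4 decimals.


Gradient descent on f(x,y) = 6*x^2 + 4*y^2.
Starting point: (0.9001, 4.6094), alpha = 0.02
Step 1: grad_x = 2*6*0.9001 = 10.8012, grad_y = 2*4*4.6094 = 36.8752
  x_1 = 0.9001 - 0.02*10.8012 = 0.6841
  y_1 = 4.6094 - 0.02*36.8752 = 3.8719
Step 2: grad_x = 2*6*0.6841 = 8.2089, grad_y = 2*4*3.8719 = 30.9752
  x_2 = 0.6841 - 0.02*8.2089 = 0.5199
  y_2 = 3.8719 - 0.02*30.9752 = 3.2524
Step 3: grad_x = 2*6*0.5199 = 6.2388, grad_y = 2*4*3.2524 = 26.0191
  x_3 = 0.5199 - 0.02*6.2388 = 0.3951
  y_3 = 3.2524 - 0.02*26.0191 = 2.732
f(0.3951, 2.732) = 6*0.3951^2 + 4*2.732^2 = 30.7922


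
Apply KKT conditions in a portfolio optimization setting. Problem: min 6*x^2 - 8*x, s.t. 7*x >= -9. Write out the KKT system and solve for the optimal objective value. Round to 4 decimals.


Step 1: Try lambda = 0 (constraint inactive).
Stationarity: 2*6*x - 8 = 0
x* = 8/(2*6) = 2/3 = 0.6667 (rounded; the exact value 2/3 is used below)
Check constraint: 7*0.6667 = 4.6669 >= -9 -- satisfied.
Step 2: Compute optimal value.
f(x*) = 6*(2/3)^2 - 8*(2/3) = -2.6667


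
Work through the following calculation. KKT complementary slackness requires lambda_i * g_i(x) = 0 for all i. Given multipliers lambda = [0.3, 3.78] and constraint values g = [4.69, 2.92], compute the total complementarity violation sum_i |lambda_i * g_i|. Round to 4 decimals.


KKT complementary slackness check:
lambda_1 * g_1 = 0.3 * 4.69 = 1.407
lambda_2 * g_2 = 3.78 * 2.92 = 11.0376
Total violation = 1.407 + 11.0376 = 12.4446


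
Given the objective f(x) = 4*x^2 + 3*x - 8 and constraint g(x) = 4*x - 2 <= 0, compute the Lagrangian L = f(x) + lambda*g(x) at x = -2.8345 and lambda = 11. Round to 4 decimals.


Step 1: Evaluate f(x).
f(-2.8345) = 4*(-2.8345)^2 + 3*(-2.8345) - 8 = 15.6341
Step 2: Evaluate g(x).
g(-2.8345) = 4*-2.8345 - 2 = -13.338
Step 3: Compute Lagrangian.
L = 15.6341 + 11*-13.338 = -131.0839


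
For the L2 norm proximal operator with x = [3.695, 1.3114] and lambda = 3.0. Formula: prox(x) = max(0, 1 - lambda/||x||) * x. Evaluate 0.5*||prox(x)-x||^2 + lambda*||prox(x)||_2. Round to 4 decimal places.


Step 1: Compute ||x||.
||x|| = 3.9208
Step 2: Compute scaling factor.
scale = max(0, 1 - 3.0/3.9208) = 0.2349
Step 3: prox(x) = [0.8678, 0.308]
||prox(x)|| = 0.9208
Step 4: Proximal objective.
0.5*||prox-x||^2 = 4.5
lambda*||prox|| = 2.7624
Total = 7.2624


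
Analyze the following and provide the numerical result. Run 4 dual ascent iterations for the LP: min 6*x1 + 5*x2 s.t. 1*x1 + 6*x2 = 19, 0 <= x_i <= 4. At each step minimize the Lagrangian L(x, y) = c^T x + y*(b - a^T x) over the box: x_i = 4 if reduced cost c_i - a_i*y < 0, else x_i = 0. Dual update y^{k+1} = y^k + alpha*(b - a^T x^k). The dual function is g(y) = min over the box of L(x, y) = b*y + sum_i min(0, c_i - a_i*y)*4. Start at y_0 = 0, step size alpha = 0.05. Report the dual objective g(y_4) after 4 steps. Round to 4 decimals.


Dual ascent for LP: min 6*x1 + 5*x2, 1*x1 + 6*x2 = 19, 0 <= x_i <= 4
Step 1: y^k = 0.0, reduced costs: (6.0, 5.0)
  x^k = (0.0, 0.0), subgradient = b - a^T x = 19.0
  y^{k+1} = 0.0 + 0.05*19.0 = 0.95
Step 2: y^k = 0.95, reduced costs: (5.05, -0.7)
  x^k = (0.0, 4.0), subgradient = b - a^T x = -5.0
  y^{k+1} = 0.95 + 0.05*-5.0 = 0.7
Step 3: y^k = 0.7, reduced costs: (5.3, 0.8)
  x^k = (0.0, 0.0), subgradient = b - a^T x = 19.0
  y^{k+1} = 0.7 + 0.05*19.0 = 1.65
Step 4: y^k = 1.65, reduced costs: (4.35, -4.9)
  x^k = (0.0, 4.0), subgradient = b - a^T x = -5.0
  y^{k+1} = 1.65 + 0.05*-5.0 = 1.4
Dual objective at y_4 = 1.4: reduced costs (4.6, -3.4), box minimizer x = (0.0, 4.0)
g(y_4) = b*y + (c1 - a1*y)*x1 + (c2 - a2*y)*x2 = 19*1.4 + 4.6*0.0 + (-3.4)*4.0 = 26.6 + 0.0 - 13.6 = 13.0


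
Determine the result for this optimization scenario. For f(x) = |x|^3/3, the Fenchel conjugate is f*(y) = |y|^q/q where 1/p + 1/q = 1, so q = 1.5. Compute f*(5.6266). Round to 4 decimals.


The conjugate exponent q satisfies 1/p + 1/q = 1.
p = 3, so q = 3/(3 - 1) = 1.5
|y|^q = 5.6266^1.5 = 13.3466
f*(5.6266) = 13.3466 / 1.5 = 8.8977


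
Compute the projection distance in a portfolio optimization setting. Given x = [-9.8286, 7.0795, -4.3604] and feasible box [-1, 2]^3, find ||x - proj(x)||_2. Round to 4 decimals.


Project each component onto [-1, 2].
clip(-9.8286) = -1.0, clip(7.0795) = 2.0, clip(-4.3604) = -1.0
Projection = [-1.0, 2.0, -1.0]
Squared diffs: [77.9442, 25.8013, 11.2923]
Distance = sqrt(115.0378) = 10.7256


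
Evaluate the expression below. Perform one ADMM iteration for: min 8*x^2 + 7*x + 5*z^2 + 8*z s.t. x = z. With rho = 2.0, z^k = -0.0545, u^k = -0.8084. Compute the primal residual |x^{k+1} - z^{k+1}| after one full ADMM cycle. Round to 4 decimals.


ADMM iteration with rho = 2.0, z^k = -0.0545, u^k = -0.8084
Step 1: x-update.
Minimize 8*x^2 + 7*x + (2.0/2)*(x + 0.0545 - 0.8084)^2
FOC: (2*8 + 2.0)*x = -7 + 2.0*(-0.0545 + 0.8084)
x^{k+1} = -0.3051
Step 2: z-update.
Minimize 5*z^2 + 8*z + (2.0/2)*(-0.3051 - z - 0.8084)^2
FOC: (2*5 + 2.0)*z = -8 + 2.0*(-0.3051 - 0.8084)
z^{k+1} = -0.8523
Step 3: u-update.
u^{k+1} = -0.8084 - 0.3051 + 0.8523 = -0.2613
Step 4: Primal residual = |-0.3051 + 0.8523| = 0.5471
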